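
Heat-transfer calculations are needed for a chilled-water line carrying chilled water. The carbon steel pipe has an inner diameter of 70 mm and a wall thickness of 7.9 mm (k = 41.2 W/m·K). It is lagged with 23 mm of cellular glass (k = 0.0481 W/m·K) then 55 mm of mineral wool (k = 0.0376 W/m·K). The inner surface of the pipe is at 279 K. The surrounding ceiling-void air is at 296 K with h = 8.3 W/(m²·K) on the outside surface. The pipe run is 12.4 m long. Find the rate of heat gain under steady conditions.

Per-layer cylindrical resistances, series-summed:
R_carbon steel pipe wall = ln(42.9/35)/(2π×41.2×12.4) = 6.34×10^-5 K/W
R_cellular glass = ln(65.9/42.9)/(2π×0.0481×12.4) = 0.1145 K/W
R_mineral wool = ln(120.9/65.9)/(2π×0.0376×12.4) = 0.2071 K/W
R_outer film = 1/(h_o·2πr_oL) = 1/(8.3×2π×0.1209×12.4) = 0.01279 K/W
R_total = 0.3345 K/W
Q = ΔT/R_total = 17/0.3345

Q ≈ 50.8 W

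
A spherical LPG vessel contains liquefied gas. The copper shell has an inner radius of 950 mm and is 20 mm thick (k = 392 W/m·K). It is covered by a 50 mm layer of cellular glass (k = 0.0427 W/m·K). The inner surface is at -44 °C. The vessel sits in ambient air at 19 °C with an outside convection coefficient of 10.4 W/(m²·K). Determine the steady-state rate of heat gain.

Each spherical layer contributes R = (1/r_i − 1/r_o)/(4πk):
R_copper shell = (1/0.95 − 1/0.97)/(4π×392) = 4.406×10^-6 K/W
R_cellular glass = (1/0.97 − 1/1.02)/(4π×0.0427) = 0.09418 K/W
R_outer film = 1/(h·4πr_o²) = 1/(10.4×4π×1.02²) = 0.007355 K/W
R_total = 0.1015 K/W
Q = ΔT/R_total = 63/0.1015

Q ≈ 620 W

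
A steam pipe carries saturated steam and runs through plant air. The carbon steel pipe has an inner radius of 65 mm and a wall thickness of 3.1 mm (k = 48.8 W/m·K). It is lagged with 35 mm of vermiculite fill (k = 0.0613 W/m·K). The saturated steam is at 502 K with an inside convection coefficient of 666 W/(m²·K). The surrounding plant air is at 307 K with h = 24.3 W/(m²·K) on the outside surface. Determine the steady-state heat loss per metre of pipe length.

Per-layer cylindrical resistances, series-summed:
R_inner film = 1/(h_i·2πr₁L) = 1/(666×2π×0.065×1) = 0.003676 K/W
R_carbon steel pipe wall = ln(68.1/65)/(2π×48.8×1) = 1.519×10^-4 K/W
R_vermiculite fill = ln(103.1/68.1)/(2π×0.0613×1) = 1.077 K/W
R_outer film = 1/(h_o·2πr_oL) = 1/(24.3×2π×0.1031×1) = 0.06353 K/W
R_total = 1.144 K/W
Q = ΔT/R_total = 195/1.144

q′ ≈ 170 W/m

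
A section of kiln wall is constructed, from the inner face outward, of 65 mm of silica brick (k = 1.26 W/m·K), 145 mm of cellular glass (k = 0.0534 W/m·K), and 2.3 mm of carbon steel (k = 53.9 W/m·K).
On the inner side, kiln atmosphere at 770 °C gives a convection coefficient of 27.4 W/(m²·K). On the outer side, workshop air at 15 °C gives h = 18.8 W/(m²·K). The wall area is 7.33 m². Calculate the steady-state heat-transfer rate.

Thermal resistances in series:
R_inner film = 1/(h_i·A) = 1/(27.4×7.33) = 0.004979 K/W
R_silica brick = L/(kA) = 0.065/(1.26×7.33) = 0.007038 K/W
R_cellular glass = L/(kA) = 0.145/(0.0534×7.33) = 0.3704 K/W
R_carbon steel = L/(kA) = 0.0023/(53.9×7.33) = 5.822×10^-6 K/W
R_outer film = 1/(h_o·A) = 1/(18.8×7.33) = 0.007257 K/W
R_total = 0.3897 K/W
Q = ΔT / R_total = 755 / 0.3897

Q ≈ 1940 W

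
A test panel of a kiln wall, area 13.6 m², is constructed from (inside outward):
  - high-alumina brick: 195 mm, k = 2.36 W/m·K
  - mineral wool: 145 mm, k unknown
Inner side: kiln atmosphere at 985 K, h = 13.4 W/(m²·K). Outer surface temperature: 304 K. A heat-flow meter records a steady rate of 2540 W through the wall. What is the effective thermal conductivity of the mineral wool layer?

Series thermal resistances:
R_inner film = 1/(h_i·A) = 1/(13.4×13.6) = 0.005487 K/W
R_high-alumina brick = L/(kA) = 0.195/(2.36×13.6) = 0.006076 K/W
Sum of known resistances R_other = 0.01156 K/W
Total R = ΔT/Q = 681/2540 = 0.2681 K/W
R_mineral wool = R_total − R_other = 0.2565 K/W
k = L/(R·A) = 0.145/(0.2565×13.6)

k ≈ 0.0416 W/(m·K)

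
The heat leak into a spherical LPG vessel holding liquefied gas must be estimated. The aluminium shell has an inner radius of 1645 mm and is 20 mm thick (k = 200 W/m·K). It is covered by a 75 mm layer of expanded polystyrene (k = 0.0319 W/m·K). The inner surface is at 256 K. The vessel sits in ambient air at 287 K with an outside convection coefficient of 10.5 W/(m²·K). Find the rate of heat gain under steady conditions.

Each spherical layer contributes R = (1/r_i − 1/r_o)/(4πk):
R_aluminium shell = (1/1.645 − 1/1.665)/(4π×200) = 2.905×10^-6 K/W
R_expanded polystyrene = (1/1.665 − 1/1.74)/(4π×0.0319) = 0.06458 K/W
R_outer film = 1/(h·4πr_o²) = 1/(10.5×4π×1.74²) = 0.002503 K/W
R_total = 0.06709 K/W
Q = ΔT/R_total = 31/0.06709

Q ≈ 462 W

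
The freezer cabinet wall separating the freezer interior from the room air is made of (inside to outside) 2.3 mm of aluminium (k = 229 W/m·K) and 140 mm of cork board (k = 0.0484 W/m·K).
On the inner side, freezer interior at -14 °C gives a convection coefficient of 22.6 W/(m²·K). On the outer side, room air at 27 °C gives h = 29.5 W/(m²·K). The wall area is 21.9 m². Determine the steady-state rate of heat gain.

Treating each layer as a thermal resistance in series:
R_inner film = 1/(h_i·A) = 1/(22.6×21.9) = 0.00202 K/W
R_aluminium = L/(kA) = 0.0023/(229×21.9) = 4.586×10^-7 K/W
R_cork board = L/(kA) = 0.14/(0.0484×21.9) = 0.1321 K/W
R_outer film = 1/(h_o·A) = 1/(29.5×21.9) = 0.001548 K/W
R_total = 0.1356 K/W
Q = ΔT / R_total = 41 / 0.1356

Q ≈ 302 W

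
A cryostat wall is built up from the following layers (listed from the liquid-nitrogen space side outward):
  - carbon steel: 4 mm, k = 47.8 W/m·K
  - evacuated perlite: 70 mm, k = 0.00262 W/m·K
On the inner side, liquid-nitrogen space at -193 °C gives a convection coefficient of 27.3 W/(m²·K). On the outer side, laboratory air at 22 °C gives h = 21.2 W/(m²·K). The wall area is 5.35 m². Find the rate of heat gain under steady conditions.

Treating each layer as a thermal resistance in series:
R_inner film = 1/(h_i·A) = 1/(27.3×5.35) = 0.006847 K/W
R_carbon steel = L/(kA) = 0.004/(47.8×5.35) = 1.564×10^-5 K/W
R_evacuated perlite = L/(kA) = 0.07/(0.00262×5.35) = 4.994 K/W
R_outer film = 1/(h_o·A) = 1/(21.2×5.35) = 0.008817 K/W
R_total = 5.01 K/W
Q = ΔT / R_total = 215 / 5.01

Q ≈ 42.9 W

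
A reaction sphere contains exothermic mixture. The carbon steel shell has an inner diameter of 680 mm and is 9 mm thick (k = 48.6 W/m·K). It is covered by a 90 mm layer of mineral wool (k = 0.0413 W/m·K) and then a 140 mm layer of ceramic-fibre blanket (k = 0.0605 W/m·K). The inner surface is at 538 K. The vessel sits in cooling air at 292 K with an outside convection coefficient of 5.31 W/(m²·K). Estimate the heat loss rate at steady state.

Q ≈ 129 W

Each spherical layer contributes R = (1/r_i − 1/r_o)/(4πk):
R_carbon steel shell = (1/0.34 − 1/0.349)/(4π×48.6) = 1.242×10^-4 K/W
R_mineral wool = (1/0.349 − 1/0.439)/(4π×0.0413) = 1.132 K/W
R_ceramic-fibre blanket = (1/0.439 − 1/0.579)/(4π×0.0605) = 0.7245 K/W
R_outer film = 1/(h·4πr_o²) = 1/(5.31×4π×0.579²) = 0.0447 K/W
R_total = 1.901 K/W
Q = ΔT/R_total = 246/1.901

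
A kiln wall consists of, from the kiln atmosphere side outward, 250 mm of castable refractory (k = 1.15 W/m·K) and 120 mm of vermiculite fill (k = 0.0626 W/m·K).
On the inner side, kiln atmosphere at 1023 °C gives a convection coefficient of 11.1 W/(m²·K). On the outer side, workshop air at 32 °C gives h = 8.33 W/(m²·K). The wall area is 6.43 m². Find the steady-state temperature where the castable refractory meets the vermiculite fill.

T ≈ 893 °C

Model the wall as resistances in series:
R_inner film = 1/(h_i·A) = 1/(11.1×6.43) = 0.01401 K/W
R_castable refractory = L/(kA) = 0.25/(1.15×6.43) = 0.03381 K/W
R_vermiculite fill = L/(kA) = 0.12/(0.0626×6.43) = 0.2981 K/W
R_outer film = 1/(h_o·A) = 1/(8.33×6.43) = 0.01867 K/W
R_total = 0.3646 K/W;  Q = ΔT/R_total = 991/0.3646 = 2718 W
T_interface = T_inner − Q·ΣR(inner→interface) = 1023 − 2720×0.04782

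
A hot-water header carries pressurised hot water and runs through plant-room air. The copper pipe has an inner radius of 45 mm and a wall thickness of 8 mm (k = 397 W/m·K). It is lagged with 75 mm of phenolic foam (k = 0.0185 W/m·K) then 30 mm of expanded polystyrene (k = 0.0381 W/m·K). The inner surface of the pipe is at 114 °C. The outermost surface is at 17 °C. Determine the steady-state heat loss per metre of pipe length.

Treating each annulus and film as a series resistance:
R_copper pipe wall = ln(53/45)/(2π×397×1) = 6.56×10^-5 K/W
R_phenolic foam = ln(128/53)/(2π×0.0185×1) = 7.586 K/W
R_expanded polystyrene = ln(158/128)/(2π×0.0381×1) = 0.8796 K/W
R_total = 8.465 K/W
Q = ΔT/R_total = 97/8.465

q′ ≈ 11.5 W/m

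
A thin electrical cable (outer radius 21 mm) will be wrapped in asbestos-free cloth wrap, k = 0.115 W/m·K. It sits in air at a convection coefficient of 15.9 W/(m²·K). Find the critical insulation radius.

For a cylinder r_cr = k/h = 0.115/15.9
r_cr = 7.23 mm; since the bare radius (21 mm) is above r_cr, any added insulation will reduce heat loss.

r_cr ≈ 7.23 mm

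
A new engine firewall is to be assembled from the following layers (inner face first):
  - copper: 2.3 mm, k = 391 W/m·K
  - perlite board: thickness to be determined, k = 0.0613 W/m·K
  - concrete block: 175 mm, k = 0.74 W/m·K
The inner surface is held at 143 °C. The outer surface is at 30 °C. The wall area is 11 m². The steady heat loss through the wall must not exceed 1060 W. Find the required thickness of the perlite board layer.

L ≈ 57.4 mm

Series thermal resistances:
R_copper = L/(kA) = 0.0023/(391×11) = 5.348×10^-7 K/W
R_concrete block = L/(kA) = 0.175/(0.74×11) = 0.0215 K/W
Sum of the known resistances R_other = 0.0215 K/W
Required total resistance R_tot = ΔT/Q_allow = 113/1060 = 0.1066 K/W
R_perlite board = R_tot − R_other = 0.0851 K/W
L = R·k·A = 0.0851×0.0613×11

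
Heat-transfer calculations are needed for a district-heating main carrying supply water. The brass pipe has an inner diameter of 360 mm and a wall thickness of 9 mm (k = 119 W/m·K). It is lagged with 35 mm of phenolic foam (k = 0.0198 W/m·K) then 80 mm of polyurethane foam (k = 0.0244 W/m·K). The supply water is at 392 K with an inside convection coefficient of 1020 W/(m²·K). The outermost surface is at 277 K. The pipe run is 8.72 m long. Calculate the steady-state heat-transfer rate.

Radial resistances (cylindrical: R_cond = ln(r_o/r_i)/(2πkL), R_conv = 1/(h·2πrL)):
R_inner film = 1/(h_i·2πr₁L) = 1/(1020×2π×0.18×8.72) = 9.941×10^-5 K/W
R_brass pipe wall = ln(189/180)/(2π×119×8.72) = 7.483×10^-6 K/W
R_phenolic foam = ln(224/189)/(2π×0.0198×8.72) = 0.1566 K/W
R_polyurethane foam = ln(304/224)/(2π×0.0244×8.72) = 0.2284 K/W
R_total = 0.3852 K/W
Q = ΔT/R_total = 115/0.3852

Q ≈ 299 W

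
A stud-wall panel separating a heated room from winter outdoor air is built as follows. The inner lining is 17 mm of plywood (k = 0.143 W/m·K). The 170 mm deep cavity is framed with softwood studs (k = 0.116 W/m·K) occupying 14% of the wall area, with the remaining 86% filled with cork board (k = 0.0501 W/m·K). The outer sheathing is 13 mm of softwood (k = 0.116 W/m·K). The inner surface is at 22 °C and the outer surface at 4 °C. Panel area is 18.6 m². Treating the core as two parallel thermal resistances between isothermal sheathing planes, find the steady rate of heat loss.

Sheathing layers in series; stud and cavity paths in parallel between them.
R_inner = 0.017/(0.143×18.6) = 0.006391 K/W
R_stud  = 0.17/(0.116×0.14×18.6) = 0.5628 K/W
R_cav   = 0.17/(0.0501×0.86×18.6) = 0.2121 K/W
1/R_core = 1/R_stud + 1/R_cav → R_core = 0.1541 K/W
R_outer = 0.013/(0.116×18.6) = 0.006025 K/W
R_total = 0.1665 K/W
Q = ΔT/R_total = 18/0.1665

Q ≈ 108 W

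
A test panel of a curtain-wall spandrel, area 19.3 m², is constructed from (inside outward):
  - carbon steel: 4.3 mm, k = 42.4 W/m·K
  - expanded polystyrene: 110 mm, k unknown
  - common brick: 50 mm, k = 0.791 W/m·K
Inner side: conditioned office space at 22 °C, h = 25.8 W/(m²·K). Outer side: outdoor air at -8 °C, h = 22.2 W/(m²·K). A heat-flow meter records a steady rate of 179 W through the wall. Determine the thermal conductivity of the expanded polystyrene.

Thermal resistances in series:
R_inner film = 1/(h_i·A) = 1/(25.8×19.3) = 0.002008 K/W
R_carbon steel = L/(kA) = 0.0043/(42.4×19.3) = 5.255×10^-6 K/W
R_common brick = L/(kA) = 0.05/(0.791×19.3) = 0.003275 K/W
R_outer film = 1/(h_o·A) = 1/(22.2×19.3) = 0.002334 K/W
Sum of known resistances R_other = 0.007623 K/W
Total R = ΔT/Q = 30/179 = 0.1676 K/W
R_expanded polystyrene = R_total − R_other = 0.16 K/W
k = L/(R·A) = 0.11/(0.16×19.3)

k ≈ 0.0356 W/(m·K)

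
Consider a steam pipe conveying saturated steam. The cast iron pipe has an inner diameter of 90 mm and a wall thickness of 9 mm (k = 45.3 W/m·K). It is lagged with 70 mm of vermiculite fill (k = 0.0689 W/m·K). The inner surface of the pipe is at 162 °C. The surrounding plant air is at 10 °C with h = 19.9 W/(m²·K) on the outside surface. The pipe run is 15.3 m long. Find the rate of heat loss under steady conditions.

Cylindrical conduction, so R = ln(r₂/r₁)/(2πkL) per layer, in series:
R_cast iron pipe wall = ln(54/45)/(2π×45.3×15.3) = 4.187×10^-5 K/W
R_vermiculite fill = ln(124/54)/(2π×0.0689×15.3) = 0.1255 K/W
R_outer film = 1/(h_o·2πr_oL) = 1/(19.9×2π×0.124×15.3) = 0.004216 K/W
R_total = 0.1298 K/W
Q = ΔT/R_total = 152/0.1298

Q ≈ 1170 W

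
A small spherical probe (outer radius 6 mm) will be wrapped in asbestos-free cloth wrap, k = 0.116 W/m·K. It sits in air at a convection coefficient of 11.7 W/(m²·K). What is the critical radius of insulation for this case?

For a sphere r_cr = 2k/h = 2×0.116/11.7
r_cr = 19.8 mm; since the bare radius (6 mm) is below r_cr, adding a thin layer of insulation will *increase* heat loss.

r_cr ≈ 19.8 mm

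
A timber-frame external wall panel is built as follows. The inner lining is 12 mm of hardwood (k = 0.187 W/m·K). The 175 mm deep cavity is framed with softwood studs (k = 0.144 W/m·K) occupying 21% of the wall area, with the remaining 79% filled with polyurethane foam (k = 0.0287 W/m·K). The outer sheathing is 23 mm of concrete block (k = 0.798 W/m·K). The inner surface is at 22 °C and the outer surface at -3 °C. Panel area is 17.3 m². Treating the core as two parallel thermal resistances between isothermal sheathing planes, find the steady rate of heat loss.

Q ≈ 127 W

Sheathing layers in series; stud and cavity paths in parallel between them.
R_inner = 0.012/(0.187×17.3) = 0.003709 K/W
R_stud  = 0.175/(0.144×0.21×17.3) = 0.3345 K/W
R_cav   = 0.175/(0.0287×0.79×17.3) = 0.4462 K/W
1/R_core = 1/R_stud + 1/R_cav → R_core = 0.1912 K/W
R_outer = 0.023/(0.798×17.3) = 0.001666 K/W
R_total = 0.1965 K/W
Q = ΔT/R_total = 25/0.1965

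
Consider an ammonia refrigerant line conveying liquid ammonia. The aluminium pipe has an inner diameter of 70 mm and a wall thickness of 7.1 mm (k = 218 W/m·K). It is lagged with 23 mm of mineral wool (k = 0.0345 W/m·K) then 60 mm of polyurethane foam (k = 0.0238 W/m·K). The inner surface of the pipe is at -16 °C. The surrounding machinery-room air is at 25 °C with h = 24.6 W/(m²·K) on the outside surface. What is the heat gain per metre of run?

q′ ≈ 6.38 W/m

Radial resistances (cylindrical: R_cond = ln(r_o/r_i)/(2πkL), R_conv = 1/(h·2πrL)):
R_aluminium pipe wall = ln(42.1/35)/(2π×218×1) = 1.348×10^-4 K/W
R_mineral wool = ln(65.1/42.1)/(2π×0.0345×1) = 2.011 K/W
R_polyurethane foam = ln(125.1/65.1)/(2π×0.0238×1) = 4.368 K/W
R_outer film = 1/(h_o·2πr_oL) = 1/(24.6×2π×0.1251×1) = 0.05172 K/W
R_total = 6.431 K/W
Q = ΔT/R_total = 41/6.431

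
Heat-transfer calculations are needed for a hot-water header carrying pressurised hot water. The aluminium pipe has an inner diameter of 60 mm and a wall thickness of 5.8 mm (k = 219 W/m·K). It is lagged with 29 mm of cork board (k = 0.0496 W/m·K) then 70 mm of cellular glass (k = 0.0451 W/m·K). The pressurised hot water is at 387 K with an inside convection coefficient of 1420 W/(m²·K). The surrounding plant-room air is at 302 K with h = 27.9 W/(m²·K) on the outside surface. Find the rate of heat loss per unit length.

q′ ≈ 18.7 W/m

Radial resistances (cylindrical: R_cond = ln(r_o/r_i)/(2πkL), R_conv = 1/(h·2πrL)):
R_inner film = 1/(h_i·2πr₁L) = 1/(1420×2π×0.03×1) = 0.003736 K/W
R_aluminium pipe wall = ln(35.8/30)/(2π×219×1) = 1.285×10^-4 K/W
R_cork board = ln(64.8/35.8)/(2π×0.0496×1) = 1.904 K/W
R_cellular glass = ln(134.8/64.8)/(2π×0.0451×1) = 2.585 K/W
R_outer film = 1/(h_o·2πr_oL) = 1/(27.9×2π×0.1348×1) = 0.04232 K/W
R_total = 4.535 K/W
Q = ΔT/R_total = 85/4.535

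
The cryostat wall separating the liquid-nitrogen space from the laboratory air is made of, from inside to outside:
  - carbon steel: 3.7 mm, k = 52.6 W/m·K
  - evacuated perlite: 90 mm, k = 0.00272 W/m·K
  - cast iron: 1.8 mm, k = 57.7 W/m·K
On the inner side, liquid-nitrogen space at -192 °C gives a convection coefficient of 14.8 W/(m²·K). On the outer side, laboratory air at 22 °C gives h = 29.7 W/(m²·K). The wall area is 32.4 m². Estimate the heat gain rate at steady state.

Q ≈ 209 W

Model the wall as resistances in series:
R_inner film = 1/(h_i·A) = 1/(14.8×32.4) = 0.002085 K/W
R_carbon steel = L/(kA) = 0.0037/(52.6×32.4) = 2.171×10^-6 K/W
R_evacuated perlite = L/(kA) = 0.09/(0.00272×32.4) = 1.021 K/W
R_cast iron = L/(kA) = 0.0018/(57.7×32.4) = 9.628×10^-7 K/W
R_outer film = 1/(h_o·A) = 1/(29.7×32.4) = 0.001039 K/W
R_total = 1.024 K/W
Q = ΔT / R_total = 214 / 1.024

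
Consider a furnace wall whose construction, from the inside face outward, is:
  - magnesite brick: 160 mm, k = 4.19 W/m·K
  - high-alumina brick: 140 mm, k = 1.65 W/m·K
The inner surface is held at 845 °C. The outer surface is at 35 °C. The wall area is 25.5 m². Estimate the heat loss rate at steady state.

Q ≈ 168000 W

Series thermal resistances:
R_magnesite brick = L/(kA) = 0.16/(4.19×25.5) = 0.001497 K/W
R_high-alumina brick = L/(kA) = 0.14/(1.65×25.5) = 0.003327 K/W
R_total = 0.004825 K/W
Q = ΔT / R_total = 810 / 0.004825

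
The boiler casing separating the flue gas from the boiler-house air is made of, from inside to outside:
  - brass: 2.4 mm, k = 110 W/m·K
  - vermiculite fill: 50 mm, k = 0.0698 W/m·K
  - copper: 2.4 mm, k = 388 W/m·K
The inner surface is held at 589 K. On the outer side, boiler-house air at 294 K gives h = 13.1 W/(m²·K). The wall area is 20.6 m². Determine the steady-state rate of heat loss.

Q ≈ 7670 W

Treating each layer as a thermal resistance in series:
R_brass = L/(kA) = 0.0024/(110×20.6) = 1.059×10^-6 K/W
R_vermiculite fill = L/(kA) = 0.05/(0.0698×20.6) = 0.03477 K/W
R_copper = L/(kA) = 0.0024/(388×20.6) = 3.003×10^-7 K/W
R_outer film = 1/(h_o·A) = 1/(13.1×20.6) = 0.003706 K/W
R_total = 0.03848 K/W
Q = ΔT / R_total = 295 / 0.03848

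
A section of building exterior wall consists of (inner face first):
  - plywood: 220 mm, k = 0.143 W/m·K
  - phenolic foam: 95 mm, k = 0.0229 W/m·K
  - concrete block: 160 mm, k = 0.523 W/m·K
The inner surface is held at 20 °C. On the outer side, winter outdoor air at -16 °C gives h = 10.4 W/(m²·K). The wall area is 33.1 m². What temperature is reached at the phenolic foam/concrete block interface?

Using the resistance-network approach (series):
R_plywood = L/(kA) = 0.22/(0.143×33.1) = 0.04648 K/W
R_phenolic foam = L/(kA) = 0.095/(0.0229×33.1) = 0.1253 K/W
R_concrete block = L/(kA) = 0.16/(0.523×33.1) = 0.009243 K/W
R_outer film = 1/(h_o·A) = 1/(10.4×33.1) = 0.002905 K/W
R_total = 0.184 K/W;  Q = ΔT/R_total = 36/0.184 = 195.7 W
T_interface = T_inner − Q·ΣR(inner→interface) = 20 − 196×0.1718

T ≈ -13.6 °C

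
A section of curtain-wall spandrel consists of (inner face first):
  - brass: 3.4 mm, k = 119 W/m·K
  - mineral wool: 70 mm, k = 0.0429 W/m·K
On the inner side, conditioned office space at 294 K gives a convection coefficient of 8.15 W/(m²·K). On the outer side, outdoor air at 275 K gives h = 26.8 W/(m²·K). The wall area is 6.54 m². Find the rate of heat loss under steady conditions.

Q ≈ 69.4 W

Thermal resistances in series:
R_inner film = 1/(h_i·A) = 1/(8.15×6.54) = 0.01876 K/W
R_brass = L/(kA) = 0.0034/(119×6.54) = 4.369×10^-6 K/W
R_mineral wool = L/(kA) = 0.07/(0.0429×6.54) = 0.2495 K/W
R_outer film = 1/(h_o·A) = 1/(26.8×6.54) = 0.005705 K/W
R_total = 0.274 K/W
Q = ΔT / R_total = 19 / 0.274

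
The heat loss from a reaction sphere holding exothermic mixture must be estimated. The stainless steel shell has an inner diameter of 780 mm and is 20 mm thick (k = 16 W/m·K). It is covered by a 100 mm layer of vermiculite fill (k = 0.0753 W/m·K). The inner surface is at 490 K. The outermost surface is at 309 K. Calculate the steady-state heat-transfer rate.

Q ≈ 358 W

Radial (spherical) resistances in series:
R_stainless steel shell = (1/0.39 − 1/0.41)/(4π×16) = 6.221×10^-4 K/W
R_vermiculite fill = (1/0.41 − 1/0.51)/(4π×0.0753) = 0.5054 K/W
R_total = 0.506 K/W
Q = ΔT/R_total = 181/0.506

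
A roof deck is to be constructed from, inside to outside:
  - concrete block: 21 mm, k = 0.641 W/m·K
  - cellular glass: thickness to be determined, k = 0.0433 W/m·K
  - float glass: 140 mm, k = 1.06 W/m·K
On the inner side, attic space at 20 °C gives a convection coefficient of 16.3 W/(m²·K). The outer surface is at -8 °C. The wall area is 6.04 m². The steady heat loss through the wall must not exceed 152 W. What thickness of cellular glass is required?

L ≈ 38.4 mm

Using the resistance-network approach (series):
R_inner film = 1/(h_i·A) = 1/(16.3×6.04) = 0.01016 K/W
R_concrete block = L/(kA) = 0.021/(0.641×6.04) = 0.005424 K/W
R_float glass = L/(kA) = 0.14/(1.06×6.04) = 0.02187 K/W
Sum of the known resistances R_other = 0.03745 K/W
Required total resistance R_tot = ΔT/Q_allow = 28/152 = 0.1842 K/W
R_cellular glass = R_tot − R_other = 0.1468 K/W
L = R·k·A = 0.1468×0.0433×6.04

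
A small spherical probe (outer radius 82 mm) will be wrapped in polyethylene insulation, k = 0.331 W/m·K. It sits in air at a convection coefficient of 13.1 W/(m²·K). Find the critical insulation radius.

r_cr ≈ 50.5 mm

For a sphere r_cr = 2k/h = 2×0.331/13.1
r_cr = 50.5 mm; since the bare radius (82 mm) is above r_cr, any added insulation will reduce heat loss.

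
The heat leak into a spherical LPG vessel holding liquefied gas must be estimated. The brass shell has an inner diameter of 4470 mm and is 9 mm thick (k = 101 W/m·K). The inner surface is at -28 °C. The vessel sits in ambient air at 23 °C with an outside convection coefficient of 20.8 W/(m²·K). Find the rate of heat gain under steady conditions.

For a spherical shell R = (1/r₁ − 1/r₂)/(4πk); film R = 1/(h·4πr²). In series:
R_brass shell = (1/2.235 − 1/2.244)/(4π×101) = 1.414×10^-6 K/W
R_outer film = 1/(h·4πr_o²) = 1/(20.8×4π×2.244²) = 7.598×10^-4 K/W
R_total = 7.612×10^-4 K/W
Q = ΔT/R_total = 51/7.612×10^-4

Q ≈ 67000 W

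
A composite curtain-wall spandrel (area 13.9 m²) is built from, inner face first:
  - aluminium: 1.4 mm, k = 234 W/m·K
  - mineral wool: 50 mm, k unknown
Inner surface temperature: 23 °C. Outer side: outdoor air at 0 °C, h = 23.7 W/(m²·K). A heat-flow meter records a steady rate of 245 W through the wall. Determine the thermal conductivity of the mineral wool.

k ≈ 0.0396 W/(m·K)

Treating each layer as a thermal resistance in series:
R_aluminium = L/(kA) = 0.0014/(234×13.9) = 4.304×10^-7 K/W
R_outer film = 1/(h_o·A) = 1/(23.7×13.9) = 0.003036 K/W
Sum of known resistances R_other = 0.003036 K/W
Total R = ΔT/Q = 23/245 = 0.09388 K/W
R_mineral wool = R_total − R_other = 0.09084 K/W
k = L/(R·A) = 0.05/(0.09084×13.9)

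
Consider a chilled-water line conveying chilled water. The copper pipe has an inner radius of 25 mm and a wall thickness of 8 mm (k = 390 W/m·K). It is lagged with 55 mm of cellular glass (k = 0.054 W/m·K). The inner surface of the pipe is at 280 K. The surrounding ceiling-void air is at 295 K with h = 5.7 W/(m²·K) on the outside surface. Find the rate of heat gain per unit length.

For a radial system each layer contributes R = ln(r_out/r_in)/(2πkL); films add R = 1/(hA).
R_copper pipe wall = ln(33/25)/(2π×390×1) = 1.133×10^-4 K/W
R_cellular glass = ln(88/33)/(2π×0.054×1) = 2.891 K/W
R_outer film = 1/(h_o·2πr_oL) = 1/(5.7×2π×0.088×1) = 0.3173 K/W
R_total = 3.208 K/W
Q = ΔT/R_total = 15/3.208

q′ ≈ 4.68 W/m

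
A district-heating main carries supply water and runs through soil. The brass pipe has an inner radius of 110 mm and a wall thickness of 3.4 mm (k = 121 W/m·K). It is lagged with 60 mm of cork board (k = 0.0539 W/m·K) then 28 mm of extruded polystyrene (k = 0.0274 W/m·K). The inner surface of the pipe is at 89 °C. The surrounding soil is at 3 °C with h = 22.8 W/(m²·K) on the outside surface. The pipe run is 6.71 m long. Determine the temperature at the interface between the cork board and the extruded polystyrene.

T ≈ 39 °C

Per-layer cylindrical resistances, series-summed:
R_brass pipe wall = ln(113.4/110)/(2π×121×6.71) = 5.967×10^-6 K/W
R_cork board = ln(173.4/113.4)/(2π×0.0539×6.71) = 0.1869 K/W
R_extruded polystyrene = ln(201.4/173.4)/(2π×0.0274×6.71) = 0.1296 K/W
R_outer film = 1/(h_o·2πr_oL) = 1/(22.8×2π×0.2014×6.71) = 0.005165 K/W
R_total = 0.3216 K/W
Q = ΔT/R_total = 86/0.3216
Q = 267 W
T_interface = T_inner − Q·ΣR(inner→interface) = 89 − 267×0.1869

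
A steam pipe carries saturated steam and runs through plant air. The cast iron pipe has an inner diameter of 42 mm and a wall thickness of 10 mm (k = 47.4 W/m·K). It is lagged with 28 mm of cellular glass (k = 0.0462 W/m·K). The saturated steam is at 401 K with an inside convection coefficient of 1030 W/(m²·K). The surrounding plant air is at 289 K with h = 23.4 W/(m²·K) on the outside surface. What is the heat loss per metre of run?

For a radial system each layer contributes R = ln(r_out/r_in)/(2πkL); films add R = 1/(hA).
R_inner film = 1/(h_i·2πr₁L) = 1/(1030×2π×0.021×1) = 0.007358 K/W
R_cast iron pipe wall = ln(31/21)/(2π×47.4×1) = 0.001308 K/W
R_cellular glass = ln(59/31)/(2π×0.0462×1) = 2.217 K/W
R_outer film = 1/(h_o·2πr_oL) = 1/(23.4×2π×0.059×1) = 0.1153 K/W
R_total = 2.341 K/W
Q = ΔT/R_total = 112/2.341

q′ ≈ 47.8 W/m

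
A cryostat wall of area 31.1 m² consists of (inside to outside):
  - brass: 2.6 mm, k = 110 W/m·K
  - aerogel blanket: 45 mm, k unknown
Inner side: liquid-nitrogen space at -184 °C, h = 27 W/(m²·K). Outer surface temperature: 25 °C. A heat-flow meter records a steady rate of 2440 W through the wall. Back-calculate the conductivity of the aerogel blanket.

k ≈ 0.0171 W/(m·K)

Treating each layer as a thermal resistance in series:
R_inner film = 1/(h_i·A) = 1/(27×31.1) = 0.001191 K/W
R_brass = L/(kA) = 0.0026/(110×31.1) = 7.6×10^-7 K/W
Sum of known resistances R_other = 0.001192 K/W
Total R = ΔT/Q = 209/2440 = 0.08566 K/W
R_aerogel blanket = R_total − R_other = 0.08446 K/W
k = L/(R·A) = 0.045/(0.08446×31.1)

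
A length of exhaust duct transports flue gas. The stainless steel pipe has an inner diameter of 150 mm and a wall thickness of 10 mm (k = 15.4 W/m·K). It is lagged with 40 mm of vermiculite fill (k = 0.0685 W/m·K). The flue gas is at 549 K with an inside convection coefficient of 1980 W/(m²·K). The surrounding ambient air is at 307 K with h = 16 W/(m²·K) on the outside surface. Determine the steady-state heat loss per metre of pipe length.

q′ ≈ 247 W/m

For a radial system each layer contributes R = ln(r_out/r_in)/(2πkL); films add R = 1/(hA).
R_inner film = 1/(h_i·2πr₁L) = 1/(1980×2π×0.075×1) = 0.001072 K/W
R_stainless steel pipe wall = ln(85/75)/(2π×15.4×1) = 0.001294 K/W
R_vermiculite fill = ln(125/85)/(2π×0.0685×1) = 0.8961 K/W
R_outer film = 1/(h_o·2πr_oL) = 1/(16×2π×0.125×1) = 0.07958 K/W
R_total = 0.978 K/W
Q = ΔT/R_total = 242/0.978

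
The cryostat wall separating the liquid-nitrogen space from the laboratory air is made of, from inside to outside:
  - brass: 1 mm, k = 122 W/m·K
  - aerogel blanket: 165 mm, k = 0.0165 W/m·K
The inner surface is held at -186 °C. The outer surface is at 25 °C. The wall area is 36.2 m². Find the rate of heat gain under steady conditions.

Q ≈ 764 W

Series thermal resistances:
R_brass = L/(kA) = 0.001/(122×36.2) = 2.264×10^-7 K/W
R_aerogel blanket = L/(kA) = 0.165/(0.0165×36.2) = 0.2762 K/W
R_total = 0.2762 K/W
Q = ΔT / R_total = 211 / 0.2762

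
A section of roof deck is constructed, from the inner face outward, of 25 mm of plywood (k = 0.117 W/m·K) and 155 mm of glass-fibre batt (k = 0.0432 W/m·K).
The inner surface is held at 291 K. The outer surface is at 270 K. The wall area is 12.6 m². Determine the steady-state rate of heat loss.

Series thermal resistances:
R_plywood = L/(kA) = 0.025/(0.117×12.6) = 0.01696 K/W
R_glass-fibre batt = L/(kA) = 0.155/(0.0432×12.6) = 0.2848 K/W
R_total = 0.3017 K/W
Q = ΔT / R_total = 21 / 0.3017

Q ≈ 69.6 W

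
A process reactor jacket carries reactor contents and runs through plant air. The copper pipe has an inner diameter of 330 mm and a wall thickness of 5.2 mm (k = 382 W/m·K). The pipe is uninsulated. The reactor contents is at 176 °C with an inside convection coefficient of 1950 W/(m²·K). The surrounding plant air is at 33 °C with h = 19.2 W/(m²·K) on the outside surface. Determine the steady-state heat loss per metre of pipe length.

q′ ≈ 2910 W/m

For a radial system each layer contributes R = ln(r_out/r_in)/(2πkL); films add R = 1/(hA).
R_inner film = 1/(h_i·2πr₁L) = 1/(1950×2π×0.165×1) = 4.947×10^-4 K/W
R_copper pipe wall = ln(170.2/165)/(2π×382×1) = 1.293×10^-5 K/W
R_outer film = 1/(h_o·2πr_oL) = 1/(19.2×2π×0.1702×1) = 0.0487 K/W
R_total = 0.04921 K/W
Q = ΔT/R_total = 143/0.04921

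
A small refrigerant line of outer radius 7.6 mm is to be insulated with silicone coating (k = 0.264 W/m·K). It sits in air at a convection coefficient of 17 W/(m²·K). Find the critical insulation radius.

For a cylinder r_cr = k/h = 0.264/17
r_cr = 15.5 mm; since the bare radius (7.6 mm) is below r_cr, adding a thin layer of insulation will *increase* heat loss.

r_cr ≈ 15.5 mm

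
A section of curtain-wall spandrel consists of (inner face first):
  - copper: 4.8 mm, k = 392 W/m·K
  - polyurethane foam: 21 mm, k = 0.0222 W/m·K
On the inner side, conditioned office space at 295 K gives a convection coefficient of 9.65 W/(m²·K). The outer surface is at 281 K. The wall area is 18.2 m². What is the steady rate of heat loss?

Q ≈ 243 W

Treating each layer as a thermal resistance in series:
R_inner film = 1/(h_i·A) = 1/(9.65×18.2) = 0.005694 K/W
R_copper = L/(kA) = 0.0048/(392×18.2) = 6.728×10^-7 K/W
R_polyurethane foam = L/(kA) = 0.021/(0.0222×18.2) = 0.05198 K/W
R_total = 0.05767 K/W
Q = ΔT / R_total = 14 / 0.05767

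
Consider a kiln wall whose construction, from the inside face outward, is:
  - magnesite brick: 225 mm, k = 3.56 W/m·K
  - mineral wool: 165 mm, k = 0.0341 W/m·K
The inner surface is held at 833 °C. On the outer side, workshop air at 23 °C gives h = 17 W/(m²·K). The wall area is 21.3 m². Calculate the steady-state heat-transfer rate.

Using the resistance-network approach (series):
R_magnesite brick = L/(kA) = 0.225/(3.56×21.3) = 0.002967 K/W
R_mineral wool = L/(kA) = 0.165/(0.0341×21.3) = 0.2272 K/W
R_outer film = 1/(h_o·A) = 1/(17×21.3) = 0.002762 K/W
R_total = 0.2329 K/W
Q = ΔT / R_total = 810 / 0.2329

Q ≈ 3480 W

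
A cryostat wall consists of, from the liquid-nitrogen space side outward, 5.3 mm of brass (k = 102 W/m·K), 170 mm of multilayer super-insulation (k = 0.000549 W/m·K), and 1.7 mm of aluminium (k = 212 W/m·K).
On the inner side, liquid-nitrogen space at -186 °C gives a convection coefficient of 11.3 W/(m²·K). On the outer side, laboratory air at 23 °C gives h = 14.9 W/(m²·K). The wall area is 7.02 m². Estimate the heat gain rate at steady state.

Q ≈ 4.74 W

Treating each layer as a thermal resistance in series:
R_inner film = 1/(h_i·A) = 1/(11.3×7.02) = 0.01261 K/W
R_brass = L/(kA) = 0.0053/(102×7.02) = 7.402×10^-6 K/W
R_multilayer super-insulation = L/(kA) = 0.17/(0.000549×7.02) = 44.11 K/W
R_aluminium = L/(kA) = 0.0017/(212×7.02) = 1.142×10^-6 K/W
R_outer film = 1/(h_o·A) = 1/(14.9×7.02) = 0.00956 K/W
R_total = 44.13 K/W
Q = ΔT / R_total = 209 / 44.13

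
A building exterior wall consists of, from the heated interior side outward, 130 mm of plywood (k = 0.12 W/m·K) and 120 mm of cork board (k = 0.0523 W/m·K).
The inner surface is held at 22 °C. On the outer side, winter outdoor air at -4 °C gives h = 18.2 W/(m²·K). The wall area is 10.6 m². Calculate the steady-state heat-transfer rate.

Treating each layer as a thermal resistance in series:
R_plywood = L/(kA) = 0.13/(0.12×10.6) = 0.1022 K/W
R_cork board = L/(kA) = 0.12/(0.0523×10.6) = 0.2165 K/W
R_outer film = 1/(h_o·A) = 1/(18.2×10.6) = 0.005183 K/W
R_total = 0.3238 K/W
Q = ΔT / R_total = 26 / 0.3238

Q ≈ 80.3 W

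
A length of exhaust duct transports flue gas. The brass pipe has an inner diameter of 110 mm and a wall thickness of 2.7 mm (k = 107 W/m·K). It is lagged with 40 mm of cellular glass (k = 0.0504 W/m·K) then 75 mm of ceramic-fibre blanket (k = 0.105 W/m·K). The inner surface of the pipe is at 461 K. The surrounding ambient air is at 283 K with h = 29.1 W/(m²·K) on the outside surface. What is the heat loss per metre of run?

q′ ≈ 69.6 W/m

Radial resistances (cylindrical: R_cond = ln(r_o/r_i)/(2πkL), R_conv = 1/(h·2πrL)):
R_brass pipe wall = ln(57.7/55)/(2π×107×1) = 7.128×10^-5 K/W
R_cellular glass = ln(97.7/57.7)/(2π×0.0504×1) = 1.663 K/W
R_ceramic-fibre blanket = ln(172.7/97.7)/(2π×0.105×1) = 0.8635 K/W
R_outer film = 1/(h_o·2πr_oL) = 1/(29.1×2π×0.1727×1) = 0.03167 K/W
R_total = 2.558 K/W
Q = ΔT/R_total = 178/2.558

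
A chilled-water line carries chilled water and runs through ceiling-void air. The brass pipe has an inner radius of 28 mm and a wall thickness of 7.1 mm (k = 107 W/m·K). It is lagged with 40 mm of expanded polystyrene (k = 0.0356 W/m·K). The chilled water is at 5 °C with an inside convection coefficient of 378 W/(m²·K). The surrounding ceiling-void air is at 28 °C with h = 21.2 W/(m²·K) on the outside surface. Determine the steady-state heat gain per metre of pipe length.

Radial resistances (cylindrical: R_cond = ln(r_o/r_i)/(2πkL), R_conv = 1/(h·2πrL)):
R_inner film = 1/(h_i·2πr₁L) = 1/(378×2π×0.028×1) = 0.01504 K/W
R_brass pipe wall = ln(35.1/28)/(2π×107×1) = 3.362×10^-4 K/W
R_expanded polystyrene = ln(75.1/35.1)/(2π×0.0356×1) = 3.4 K/W
R_outer film = 1/(h_o·2πr_oL) = 1/(21.2×2π×0.0751×1) = 0.09996 K/W
R_total = 3.516 K/W
Q = ΔT/R_total = 23/3.516

q′ ≈ 6.54 W/m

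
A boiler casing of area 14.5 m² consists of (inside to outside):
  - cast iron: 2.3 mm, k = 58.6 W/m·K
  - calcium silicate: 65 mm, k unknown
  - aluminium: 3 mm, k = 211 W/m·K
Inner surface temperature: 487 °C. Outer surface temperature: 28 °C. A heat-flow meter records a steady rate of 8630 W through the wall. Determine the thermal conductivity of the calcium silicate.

k ≈ 0.0843 W/(m·K)

Using the resistance-network approach (series):
R_cast iron = L/(kA) = 0.0023/(58.6×14.5) = 2.707×10^-6 K/W
R_aluminium = L/(kA) = 0.003/(211×14.5) = 9.806×10^-7 K/W
Sum of known resistances R_other = 3.687×10^-6 K/W
Total R = ΔT/Q = 459/8630 = 0.05319 K/W
R_calcium silicate = R_total − R_other = 0.05318 K/W
k = L/(R·A) = 0.065/(0.05318×14.5)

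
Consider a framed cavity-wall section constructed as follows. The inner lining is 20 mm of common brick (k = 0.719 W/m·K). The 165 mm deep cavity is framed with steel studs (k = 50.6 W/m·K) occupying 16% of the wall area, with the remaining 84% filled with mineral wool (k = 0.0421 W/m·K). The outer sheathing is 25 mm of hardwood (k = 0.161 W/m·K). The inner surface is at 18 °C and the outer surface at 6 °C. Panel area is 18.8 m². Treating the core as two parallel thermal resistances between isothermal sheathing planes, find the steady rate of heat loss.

Q ≈ 1110 W

Sheathing layers in series; stud and cavity paths in parallel between them.
R_inner = 0.02/(0.719×18.8) = 0.00148 K/W
R_stud  = 0.165/(50.6×0.16×18.8) = 0.001084 K/W
R_cav   = 0.165/(0.0421×0.84×18.8) = 0.2482 K/W
1/R_core = 1/R_stud + 1/R_cav → R_core = 0.001079 K/W
R_outer = 0.025/(0.161×18.8) = 0.00826 K/W
R_total = 0.01082 K/W
Q = ΔT/R_total = 12/0.01082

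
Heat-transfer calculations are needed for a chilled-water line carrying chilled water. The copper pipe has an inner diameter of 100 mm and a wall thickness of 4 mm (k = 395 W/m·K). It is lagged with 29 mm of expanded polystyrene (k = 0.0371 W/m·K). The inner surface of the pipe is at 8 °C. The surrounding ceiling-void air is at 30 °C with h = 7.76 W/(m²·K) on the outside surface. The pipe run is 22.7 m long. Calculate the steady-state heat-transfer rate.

Q ≈ 239 W

Radial resistances (cylindrical: R_cond = ln(r_o/r_i)/(2πkL), R_conv = 1/(h·2πrL)):
R_copper pipe wall = ln(54/50)/(2π×395×22.7) = 1.366×10^-6 K/W
R_expanded polystyrene = ln(83/54)/(2π×0.0371×22.7) = 0.08124 K/W
R_outer film = 1/(h_o·2πr_oL) = 1/(7.76×2π×0.083×22.7) = 0.01089 K/W
R_total = 0.09212 K/W
Q = ΔT/R_total = 22/0.09212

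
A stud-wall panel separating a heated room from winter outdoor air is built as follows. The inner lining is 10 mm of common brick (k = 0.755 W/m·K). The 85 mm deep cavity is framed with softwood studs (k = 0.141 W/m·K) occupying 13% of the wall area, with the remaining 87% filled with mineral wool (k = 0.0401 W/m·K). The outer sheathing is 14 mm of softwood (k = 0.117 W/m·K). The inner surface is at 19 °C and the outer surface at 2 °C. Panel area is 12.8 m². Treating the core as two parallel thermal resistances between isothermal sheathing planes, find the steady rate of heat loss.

Sheathing layers in series; stud and cavity paths in parallel between them.
R_inner = 0.01/(0.755×12.8) = 0.001035 K/W
R_stud  = 0.085/(0.141×0.13×12.8) = 0.3623 K/W
R_cav   = 0.085/(0.0401×0.87×12.8) = 0.1903 K/W
1/R_core = 1/R_stud + 1/R_cav → R_core = 0.1248 K/W
R_outer = 0.014/(0.117×12.8) = 0.009348 K/W
R_total = 0.1352 K/W
Q = ΔT/R_total = 17/0.1352

Q ≈ 126 W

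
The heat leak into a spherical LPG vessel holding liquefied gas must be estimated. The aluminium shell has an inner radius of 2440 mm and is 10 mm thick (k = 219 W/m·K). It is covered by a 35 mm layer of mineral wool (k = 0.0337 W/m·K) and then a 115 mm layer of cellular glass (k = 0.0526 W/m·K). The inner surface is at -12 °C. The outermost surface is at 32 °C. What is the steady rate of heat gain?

Q ≈ 1090 W

For a spherical shell R = (1/r₁ − 1/r₂)/(4πk); film R = 1/(h·4πr²). In series:
R_aluminium shell = (1/2.44 − 1/2.45)/(4π×219) = 6.078×10^-7 K/W
R_mineral wool = (1/2.45 − 1/2.485)/(4π×0.0337) = 0.01357 K/W
R_cellular glass = (1/2.485 − 1/2.6)/(4π×0.0526) = 0.02693 K/W
R_total = 0.0405 K/W
Q = ΔT/R_total = 44/0.0405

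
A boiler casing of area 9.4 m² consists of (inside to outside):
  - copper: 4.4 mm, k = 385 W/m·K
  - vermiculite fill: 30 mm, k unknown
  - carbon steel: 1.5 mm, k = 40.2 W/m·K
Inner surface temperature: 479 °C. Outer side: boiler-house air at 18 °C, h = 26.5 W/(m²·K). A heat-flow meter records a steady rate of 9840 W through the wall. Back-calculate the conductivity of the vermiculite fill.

k ≈ 0.0745 W/(m·K)

Series thermal resistances:
R_copper = L/(kA) = 0.0044/(385×9.4) = 1.216×10^-6 K/W
R_carbon steel = L/(kA) = 0.0015/(40.2×9.4) = 3.97×10^-6 K/W
R_outer film = 1/(h_o·A) = 1/(26.5×9.4) = 0.004014 K/W
Sum of known resistances R_other = 0.00402 K/W
Total R = ΔT/Q = 461/9840 = 0.04685 K/W
R_vermiculite fill = R_total − R_other = 0.04283 K/W
k = L/(R·A) = 0.03/(0.04283×9.4)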